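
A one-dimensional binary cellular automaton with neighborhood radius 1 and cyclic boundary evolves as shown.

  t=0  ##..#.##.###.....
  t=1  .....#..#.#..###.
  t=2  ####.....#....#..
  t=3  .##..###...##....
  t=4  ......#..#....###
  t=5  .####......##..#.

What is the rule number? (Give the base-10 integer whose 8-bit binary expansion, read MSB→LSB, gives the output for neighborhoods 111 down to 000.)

161

  [7] ### => #  t=0,i=10
  [6] ##. => .  t=0,i=1
  [5] #.# => #  t=0,i=5
  [4] #.. => .  t=0,i=2
  [3] .## => .  t=0,i=0
  [2] .#. => .  t=0,i=4
  [1] ..# => .  t=0,i=3
  [0] ... => #  t=0,i=13
  bits 10100001 = 161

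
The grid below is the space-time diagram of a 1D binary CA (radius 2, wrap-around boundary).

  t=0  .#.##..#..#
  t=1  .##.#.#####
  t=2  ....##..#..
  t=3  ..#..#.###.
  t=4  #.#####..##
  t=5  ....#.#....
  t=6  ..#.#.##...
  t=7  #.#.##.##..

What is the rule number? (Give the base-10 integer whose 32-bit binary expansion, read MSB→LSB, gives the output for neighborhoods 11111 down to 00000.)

  nb #####: next=#  (t=1,i=8, bit31=1)
  nb ####.: next=.  (t=1,i=9, bit30=0)
  nb ###.#: next=.  (t=1,i=10, bit29=0)
  nb ###..: next=#  (t=3,i=9, bit28=1)
  nb ##.##: next=.  (t=1,i=0, bit27=0)
  nb ##.#.: next=.  (t=1,i=3, bit26=0)
  nb ##..#: next=.  (t=0,i=5, bit25=0)
  nb ##...: next=#  (t=3,i=10, bit24=1)
  nb #.###: next=.  (t=1,i=6, bit23=0)
  nb #.##.: next=.  (t=0,i=3, bit22=0)
  nb #.#.#: next=#  (t=0,i=1, bit21=1)
  nb #.#..: next=#  (t=5,i=6, bit20=1)
  nb #..##: next=.  (t=4,i=8, bit19=0)
  nb #..#.: next=#  (t=0,i=6, bit18=1)
  nb #...#: next=#  (t=3,i=0, bit17=1)
  nb #....: next=.  (t=2,i=10, bit16=0)
  nb .####: next=.  (t=1,i=7, bit15=0)
  nb .###.: next=.  (t=3,i=8, bit14=0)
  nb .##.#: next=.  (t=1,i=2, bit13=0)
  nb .##..: next=#  (t=0,i=4, bit12=1)
  nb .#.##: next=#  (t=0,i=2, bit11=1)
  nb .#.#.: next=.  (t=0,i=0, bit10=0)
  nb .#..#: next=#  (t=0,i=8, bit9=1)
  nb .#...: next=#  (t=2,i=9, bit8=1)
  nb ..###: next=.  (t=4,i=9, bit7=0)
  nb ..##.: next=.  (t=2,i=4, bit6=0)
  nb ..#.#: next=#  (t=0,i=10, bit5=1)
  nb ..#..: next=#  (t=0,i=7, bit4=1)
  nb ...##: next=.  (t=2,i=3, bit3=0)
  nb ...#.: next=.  (t=3,i=1, bit2=0)
  nb ....#: next=#  (t=2,i=2, bit1=1)
  nb .....: next=.  (t=2,i=0, bit0=0)
  bits 10010001001101100001101100110010 = 2436242226

2436242226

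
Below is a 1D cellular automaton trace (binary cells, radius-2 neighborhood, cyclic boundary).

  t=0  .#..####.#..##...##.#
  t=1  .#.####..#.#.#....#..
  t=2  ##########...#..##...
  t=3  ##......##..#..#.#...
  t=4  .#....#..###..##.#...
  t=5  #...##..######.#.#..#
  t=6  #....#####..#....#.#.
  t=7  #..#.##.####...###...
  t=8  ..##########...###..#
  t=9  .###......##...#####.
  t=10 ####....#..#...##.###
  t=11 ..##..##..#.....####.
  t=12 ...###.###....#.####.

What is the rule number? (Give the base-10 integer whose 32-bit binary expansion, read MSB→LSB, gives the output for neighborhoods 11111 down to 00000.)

1524431014

  ##### -> .   bit 31 = 0  t=2,i=2
  ####. -> #   bit 30 = 1  t=0,i=6
  ###.# -> .   bit 29 = 0  t=0,i=7
  ###.. -> #   bit 28 = 1  t=1,i=6
  ##.## -> #   bit 27 = 1  t=7,i=7
  ##.#. -> .   bit 26 = 0  t=0,i=8
  ##..# -> #   bit 25 = 1  t=1,i=7
  ##... -> .   bit 24 = 0  t=0,i=14
  #.### -> #   bit 23 = 1  t=1,i=3
  #.##. -> #   bit 22 = 1  t=7,i=5
  #.#.# -> .   bit 21 = 0  t=0,i=20
  #.#.. -> #   bit 20 = 1  t=0,i=1
  #..## -> #   bit 19 = 1  t=0,i=3
  #..#. -> #   bit 18 = 1  t=1,i=8
  #...# -> .   bit 17 = 0  t=0,i=15
  #.... -> .   bit 16 = 0  t=1,i=15
  .#### -> #   bit 15 = 1  t=0,i=5
  .###. -> #   bit 14 = 1  t=4,i=10
  .##.# -> #   bit 13 = 1  t=0,i=18
  .##.. -> #   bit 12 = 1  t=0,i=13
  .#.## -> #   bit 11 = 1  t=1,i=2
  .#.#. -> .   bit 10 = 0  t=0,i=0
  .#..# -> .   bit 9 = 0  t=0,i=2
  .#... -> .   bit 8 = 0  t=1,i=14
  ..### -> #   bit 7 = 1  t=0,i=4
  ..##. -> .   bit 6 = 0  t=0,i=12
  ..#.# -> #   bit 5 = 1  t=1,i=1
  ..#.. -> .   bit 4 = 0  t=1,i=18
  ...## -> .   bit 3 = 0  t=0,i=16
  ...#. -> #   bit 2 = 1  t=1,i=0
  ....# -> #   bit 1 = 1  t=1,i=16
  ..... -> .   bit 0 = 0  t=3,i=4
  bits 01011010110111001111100010100110 = 1524431014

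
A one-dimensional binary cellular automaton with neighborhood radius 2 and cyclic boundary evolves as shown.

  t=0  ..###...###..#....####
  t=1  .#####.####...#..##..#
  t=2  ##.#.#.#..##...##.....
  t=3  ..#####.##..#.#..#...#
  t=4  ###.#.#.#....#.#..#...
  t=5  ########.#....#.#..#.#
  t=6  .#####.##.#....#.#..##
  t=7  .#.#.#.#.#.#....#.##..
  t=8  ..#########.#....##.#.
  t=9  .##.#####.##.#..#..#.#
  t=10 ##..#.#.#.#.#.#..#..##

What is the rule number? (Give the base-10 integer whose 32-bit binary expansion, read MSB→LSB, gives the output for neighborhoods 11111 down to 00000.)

3051900808

  [31] ##### => #  t=1,i=3
  [30] ####. => .  t=0,i=20
  [29] ###.# => #  t=1,i=5
  [28] ###.. => #  t=0,i=4
  [27] ##.## => .  t=1,i=6
  [26] ##.#. => #  t=2,i=2
  [25] ##..# => .  t=0,i=0
  [24] ##... => #  t=0,i=5
  [23] #.### => #  t=1,i=1
  [22] #.##. => #  t=3,i=8
  [21] #.#.# => #  t=2,i=3
  [20] #.#.. => .  t=2,i=7
  [19] #..## => #  t=0,i=1
  [18] #..#. => .  t=0,i=12
  [17] #...# => .  t=0,i=6
  [16] #.... => .  t=0,i=15
  [15] .#### => .  t=0,i=19
  [14] .###. => #  t=0,i=3
  [13] .##.# => .  t=2,i=1
  [12] .##.. => .  t=1,i=18
  [11] .#.## => #  t=1,i=0
  [10] .#.#. => #  t=2,i=4
  [9] .#..# => #  t=1,i=15
  [8] .#... => #  t=0,i=14
  [7] ..### => #  t=0,i=2
  [6] ..##. => .  t=1,i=17
  [5] ..#.# => .  t=1,i=21
  [4] ..#.. => .  t=0,i=13
  [3] ...## => #  t=0,i=7
  [2] ...#. => .  t=1,i=13
  [1] ....# => .  t=0,i=16
  [0] ..... => .  t=2,i=19
  bits 10110101111010000100111110001000 = 3051900808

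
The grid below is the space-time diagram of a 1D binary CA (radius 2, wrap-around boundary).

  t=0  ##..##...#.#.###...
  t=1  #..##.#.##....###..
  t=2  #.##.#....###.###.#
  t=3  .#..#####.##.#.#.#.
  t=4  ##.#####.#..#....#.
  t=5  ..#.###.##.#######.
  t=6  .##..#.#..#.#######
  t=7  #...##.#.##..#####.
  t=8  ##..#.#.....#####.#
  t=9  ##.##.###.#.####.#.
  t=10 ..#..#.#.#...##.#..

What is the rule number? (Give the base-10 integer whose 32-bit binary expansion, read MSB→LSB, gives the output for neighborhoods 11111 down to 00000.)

3709714934

  nb #####: next=#  (t=3,i=6, bit31=1)
  nb ####.: next=#  (t=3,i=7, bit30=1)
  nb ###.#: next=.  (t=2,i=12, bit29=0)
  nb ###..: next=#  (t=0,i=15, bit28=1)
  nb ##.##: next=#  (t=2,i=1, bit27=1)
  nb ##.#.: next=#  (t=1,i=5, bit26=1)
  nb ##..#: next=.  (t=0,i=2, bit25=0)
  nb ##...: next=#  (t=0,i=6, bit24=1)
  nb #.###: next=.  (t=0,i=13, bit23=0)
  nb #.##.: next=.  (t=1,i=8, bit22=0)
  nb #.#.#: next=.  (t=0,i=11, bit21=0)
  nb #.#..: next=#  (t=2,i=5, bit20=1)
  nb #..##: next=#  (t=0,i=3, bit19=1)
  nb #..#.: next=#  (t=1,i=18, bit18=1)
  nb #...#: next=.  (t=0,i=7, bit17=0)
  nb #....: next=#  (t=1,i=11, bit16=1)
  nb .####: next=#  (t=3,i=5, bit15=1)
  nb .###.: next=#  (t=0,i=14, bit14=1)
  nb .##.#: next=.  (t=1,i=4, bit13=0)
  nb .##..: next=.  (t=0,i=1, bit12=0)
  nb .#.##: next=.  (t=0,i=12, bit11=0)
  nb .#.#.: next=.  (t=0,i=10, bit10=0)
  nb .#..#: next=.  (t=1,i=1, bit9=0)
  nb .#...: next=#  (t=2,i=6, bit8=1)
  nb ..###: next=#  (t=1,i=14, bit7=1)
  nb ..##.: next=#  (t=0,i=0, bit6=1)
  nb ..#.#: next=#  (t=0,i=9, bit5=1)
  nb ..#..: next=#  (t=1,i=0, bit4=1)
  nb ...##: next=.  (t=0,i=18, bit3=0)
  nb ...#.: next=#  (t=0,i=8, bit2=1)
  nb ....#: next=#  (t=1,i=12, bit1=1)
  nb .....: next=.  (t=8,i=9, bit0=0)
  bits 11011101000111011100000111110110 = 3709714934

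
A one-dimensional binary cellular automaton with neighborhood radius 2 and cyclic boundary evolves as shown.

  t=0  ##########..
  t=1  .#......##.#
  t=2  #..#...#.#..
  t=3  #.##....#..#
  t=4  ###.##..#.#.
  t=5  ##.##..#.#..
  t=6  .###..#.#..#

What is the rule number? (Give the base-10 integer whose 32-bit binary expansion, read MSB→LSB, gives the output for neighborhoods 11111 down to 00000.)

  #####|.  b31=0 t=0,i=2
  ####.|#  b30=1 t=0,i=8
  ###.#|.  b29=0 t=4,i=2
  ###..|#  b28=1 t=0,i=9
  ##.##|#  b27=1 t=3,i=1
  ##.#.|.  b26=0 t=1,i=10
  ##..#|.  b25=0 t=0,i=10
  ##...|#  b24=1 t=3,i=4
  #.###|#  b23=1 t=4,i=0
  #.##.|#  b22=1 t=3,i=2
  #.#.#|.  b21=0 t=1,i=11
  #.#..|.  b20=0 t=1,i=1
  #..##|#  b19=1 t=0,i=11
  #..#.|#  b18=1 t=2,i=2
  #...#|.  b17=0 t=2,i=5
  #....|#  b16=1 t=1,i=3
  .####|#  b15=1 t=0,i=1
  .###.|#  b14=1 t=4,i=1
  .##.#|#  b13=1 t=1,i=9
  .##..|.  b12=0 t=3,i=3
  .#.##|.  b11=0 t=4,i=11
  .#.#.|#  b10=1 t=1,i=0
  .#..#|.  b9=0 t=2,i=1
  .#...|.  b8=0 t=1,i=2
  ..###|.  b7=0 t=0,i=0
  ..##.|.  b6=0 t=1,i=8
  ..#.#|.  b5=0 t=2,i=7
  ..#..|#  b4=1 t=2,i=0
  ...##|#  b3=1 t=1,i=7
  ...#.|.  b2=0 t=2,i=6
  ....#|.  b1=0 t=1,i=6
  .....|.  b0=0 t=1,i=4
  bits 01011001110011011110010000011000 = 1506665496

1506665496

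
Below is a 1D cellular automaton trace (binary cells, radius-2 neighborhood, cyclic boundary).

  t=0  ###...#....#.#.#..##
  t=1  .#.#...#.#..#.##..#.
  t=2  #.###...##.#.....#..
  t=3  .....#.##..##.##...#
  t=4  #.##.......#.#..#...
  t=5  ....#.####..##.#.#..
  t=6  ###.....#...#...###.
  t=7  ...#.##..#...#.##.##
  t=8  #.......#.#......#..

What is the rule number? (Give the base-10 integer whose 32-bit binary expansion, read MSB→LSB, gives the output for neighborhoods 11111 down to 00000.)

  #####|.  b31=0 t=0,i=0
  ####.|#  b30=1 t=0,i=1
  ###.#|#  b29=1 t=6,i=18
  ###..|.  b28=0 t=0,i=2
  ##.##|#  b27=1 t=3,i=13
  ##.#.|.  b26=0 t=2,i=10
  ##..#|.  b25=0 t=1,i=16
  ##...|#  b24=1 t=0,i=3
  #.###|.  b23=0 t=2,i=2
  #.##.|.  b22=0 t=1,i=14
  #.#.#|.  b21=0 t=0,i=13
  #.#..|#  b20=1 t=0,i=15
  #..##|.  b19=0 t=0,i=17
  #..#.|#  b18=1 t=1,i=0
  #...#|.  b17=0 t=0,i=4
  #....|.  b16=0 t=0,i=8
  .####|.  b15=0 t=0,i=19
  .###.|.  b14=0 t=2,i=3
  .##.#|.  b13=0 t=2,i=9
  .##..|.  b12=0 t=1,i=15
  .#.##|.  b11=0 t=1,i=13
  .#.#.|#  b10=1 t=0,i=12
  .#..#|.  b9=0 t=0,i=16
  .#...|#  b8=1 t=0,i=7
  ..###|#  b7=1 t=0,i=18
  ..##.|#  b6=1 t=2,i=8
  ..#.#|.  b5=0 t=0,i=11
  ..#..|.  b4=0 t=0,i=6
  ...##|#  b3=1 t=2,i=7
  ...#.|.  b2=0 t=0,i=5
  ....#|#  b1=1 t=0,i=9
  .....|#  b0=1 t=2,i=14
  bits 01101001000101000000010111001011 = 1762919883

1762919883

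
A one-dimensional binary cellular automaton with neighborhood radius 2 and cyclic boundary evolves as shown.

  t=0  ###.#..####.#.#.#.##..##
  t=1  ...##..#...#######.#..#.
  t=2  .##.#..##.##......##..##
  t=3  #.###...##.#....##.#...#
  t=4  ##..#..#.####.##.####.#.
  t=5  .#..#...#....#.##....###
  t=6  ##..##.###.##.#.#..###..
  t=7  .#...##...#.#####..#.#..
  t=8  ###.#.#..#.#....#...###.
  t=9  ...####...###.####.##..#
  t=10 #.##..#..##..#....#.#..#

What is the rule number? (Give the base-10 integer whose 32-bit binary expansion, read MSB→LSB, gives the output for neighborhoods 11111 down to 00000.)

472923550

  nb #####: next=.  (t=0,i=0, bit31=0)
  nb ####.: next=.  (t=0,i=1, bit30=0)
  nb ###.#: next=.  (t=0,i=2, bit29=0)
  nb ###..: next=#  (t=3,i=4, bit28=1)
  nb ##.##: next=#  (t=2,i=0, bit27=1)
  nb ##.#.: next=#  (t=0,i=3, bit26=1)
  nb ##..#: next=.  (t=0,i=20, bit25=0)
  nb ##...: next=.  (t=2,i=12, bit24=0)
  nb #.###: next=.  (t=3,i=2, bit23=0)
  nb #.##.: next=.  (t=0,i=18, bit22=0)
  nb #.#.#: next=#  (t=0,i=12, bit21=1)
  nb #.#..: next=#  (t=0,i=4, bit20=1)
  nb #..##: next=.  (t=0,i=6, bit19=0)
  nb #..#.: next=.  (t=1,i=6, bit18=0)
  nb #...#: next=.  (t=1,i=9, bit17=0)
  nb #....: next=.  (t=1,i=0, bit16=0)
  nb .####: next=.  (t=0,i=8, bit15=0)
  nb .###.: next=.  (t=3,i=3, bit14=0)
  nb .##.#: next=#  (t=2,i=2, bit13=1)
  nb .##..: next=#  (t=0,i=19, bit12=1)
  nb .#.##: next=#  (t=0,i=17, bit11=1)
  nb .#.#.: next=#  (t=0,i=13, bit10=1)
  nb .#..#: next=.  (t=0,i=5, bit9=0)
  nb .#...: next=#  (t=1,i=8, bit8=1)
  nb ..###: next=#  (t=0,i=7, bit7=1)
  nb ..##.: next=.  (t=1,i=3, bit6=0)
  nb ..#.#: next=.  (t=4,i=7, bit5=0)
  nb ..#..: next=#  (t=1,i=7, bit4=1)
  nb ...##: next=#  (t=1,i=2, bit3=1)
  nb ...#.: next=#  (t=5,i=7, bit2=1)
  nb ....#: next=#  (t=1,i=1, bit1=1)
  nb .....: next=.  (t=2,i=14, bit0=0)
  bits 00011100001100000011110110011110 = 472923550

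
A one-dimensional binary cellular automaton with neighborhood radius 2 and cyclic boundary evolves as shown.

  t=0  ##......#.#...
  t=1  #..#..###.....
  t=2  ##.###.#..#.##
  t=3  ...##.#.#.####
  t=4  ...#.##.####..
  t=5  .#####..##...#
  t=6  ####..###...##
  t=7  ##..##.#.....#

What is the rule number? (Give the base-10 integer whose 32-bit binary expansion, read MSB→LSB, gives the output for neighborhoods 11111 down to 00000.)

2263468662

  [31] ##### => #  t=5,i=3
  [30] ####. => .  t=2,i=0
  [29] ###.# => .  t=2,i=1
  [28] ###.. => .  t=1,i=8
  [27] ##.## => .  t=2,i=2
  [26] ##.#. => #  t=2,i=6
  [25] ##..# => #  t=5,i=6
  [24] ##... => .  t=0,i=2
  [23] #.### => #  t=2,i=3
  [22] #.##. => #  t=4,i=5
  [21] #.#.# => #  t=3,i=6
  [20] #.#.. => .  t=0,i=10
  [19] #..## => #  t=1,i=5
  [18] #..#. => .  t=1,i=2
  [17] #...# => .  t=0,i=12
  [16] #.... => #  t=0,i=3
  [15] .#### => #  t=2,i=13
  [14] .###. => #  t=1,i=7
  [13] .##.# => .  t=3,i=4
  [12] .##.. => .  t=0,i=1
  [11] .#.## => #  t=2,i=11
  [10] .#.#. => .  t=0,i=9
  [9] .#..# => #  t=1,i=1
  [8] .#... => .  t=0,i=11
  [7] ..### => .  t=1,i=6
  [6] ..##. => #  t=0,i=0
  [5] ..#.# => #  t=0,i=8
  [4] ..#.. => #  t=1,i=0
  [3] ...## => .  t=0,i=13
  [2] ...#. => #  t=0,i=7
  [1] ....# => #  t=0,i=6
  [0] ..... => .  t=0,i=4
  bits 10000110111010011100101001110110 = 2263468662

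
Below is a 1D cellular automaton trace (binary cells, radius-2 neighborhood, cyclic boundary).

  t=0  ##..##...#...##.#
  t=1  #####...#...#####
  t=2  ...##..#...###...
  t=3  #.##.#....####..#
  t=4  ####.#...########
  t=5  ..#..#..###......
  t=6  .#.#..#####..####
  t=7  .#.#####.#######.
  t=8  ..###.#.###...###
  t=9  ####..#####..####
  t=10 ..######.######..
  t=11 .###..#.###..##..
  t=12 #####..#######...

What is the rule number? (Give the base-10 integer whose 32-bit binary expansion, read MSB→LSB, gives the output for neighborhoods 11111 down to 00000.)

1526262477

  [31] ##### => .  t=1,i=0
  [30] ####. => #  t=1,i=3
  [29] ###.# => .  t=4,i=3
  [28] ###.. => #  t=0,i=1
  [27] ##.## => #  t=0,i=15
  [26] ##.#. => .  t=3,i=4
  [25] ##..# => #  t=0,i=2
  [24] ##... => .  t=0,i=6
  [23] #.### => #  t=0,i=16
  [22] #.##. => #  t=3,i=2
  [21] #.#.# => #  t=6,i=1
  [20] #.#.. => #  t=3,i=5
  [19] #..## => #  t=0,i=3
  [18] #..#. => .  t=2,i=6
  [17] #...# => .  t=0,i=7
  [16] #.... => .  t=2,i=15
  [15] .#### => #  t=1,i=13
  [14] .###. => #  t=0,i=0
  [13] .##.# => #  t=0,i=14
  [12] .##.. => .  t=0,i=5
  [11] .#.## => #  t=7,i=2
  [10] .#.#. => .  t=6,i=2
  [9] .#..# => #  t=5,i=3
  [8] .#... => .  t=0,i=10
  [7] ..### => #  t=1,i=12
  [6] ..##. => #  t=0,i=4
  [5] ..#.# => .  t=7,i=1
  [4] ..#.. => .  t=0,i=9
  [3] ...## => #  t=0,i=12
  [2] ...#. => #  t=0,i=8
  [1] ....# => .  t=2,i=1
  [0] ..... => #  t=2,i=0
  bits 01011010111110001110101011001101 = 1526262477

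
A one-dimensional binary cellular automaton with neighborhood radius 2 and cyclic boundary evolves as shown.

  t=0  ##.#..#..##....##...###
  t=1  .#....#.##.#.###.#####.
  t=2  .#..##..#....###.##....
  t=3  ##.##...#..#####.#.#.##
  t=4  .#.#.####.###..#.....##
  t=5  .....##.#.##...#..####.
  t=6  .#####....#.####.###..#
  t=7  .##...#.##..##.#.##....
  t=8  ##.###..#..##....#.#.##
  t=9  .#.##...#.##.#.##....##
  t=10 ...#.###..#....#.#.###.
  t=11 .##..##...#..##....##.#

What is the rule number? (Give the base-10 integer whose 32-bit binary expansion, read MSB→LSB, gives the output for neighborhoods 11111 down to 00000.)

  [31] ##### => .  t=0,i=22
  [30] ####. => .  t=0,i=0
  [29] ###.# => #  t=0,i=1
  [28] ###.. => .  t=1,i=21
  [27] ##.## => .  t=1,i=16
  [26] ##.#. => .  t=0,i=2
  [25] ##..# => .  t=1,i=22
  [24] ##... => #  t=0,i=11
  [23] #.### => #  t=1,i=13
  [22] #.##. => #  t=1,i=8
  [21] #.#.# => .  t=1,i=11
  [20] #.#.. => .  t=0,i=3
  [19] #..## => #  t=0,i=8
  [18] #..#. => .  t=0,i=5
  [17] #...# => #  t=0,i=18
  [16] #.... => .  t=0,i=12
  [15] .#### => #  t=0,i=21
  [14] .###. => #  t=1,i=14
  [13] .##.# => .  t=1,i=9
  [12] .##.. => .  t=0,i=10
  [11] .#.## => .  t=1,i=7
  [10] .#.#. => .  t=3,i=18
  [9] .#..# => .  t=0,i=4
  [8] .#... => .  t=1,i=2
  [7] ..### => #  t=0,i=20
  [6] ..##. => #  t=0,i=9
  [5] ..#.# => .  t=1,i=6
  [4] ..#.. => #  t=0,i=6
  [3] ...## => #  t=0,i=14
  [2] ...#. => #  t=1,i=5
  [1] ....# => #  t=0,i=13
  [0] ..... => #  t=2,i=21
  bits 00100001110010101100000011011111 = 566935775

566935775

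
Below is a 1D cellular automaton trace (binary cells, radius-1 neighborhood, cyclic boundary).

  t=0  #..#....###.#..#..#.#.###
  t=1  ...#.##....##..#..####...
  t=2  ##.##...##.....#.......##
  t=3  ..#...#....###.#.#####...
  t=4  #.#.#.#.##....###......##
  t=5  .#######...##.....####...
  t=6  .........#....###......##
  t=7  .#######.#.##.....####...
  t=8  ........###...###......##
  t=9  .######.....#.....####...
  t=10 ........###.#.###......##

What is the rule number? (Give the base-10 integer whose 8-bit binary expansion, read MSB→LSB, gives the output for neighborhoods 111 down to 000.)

37

  ###|.  b7=0 t=0,i=9
  ##.|.  b6=0 t=0,i=0
  #.#|#  b5=1 t=0,i=11
  #..|.  b4=0 t=0,i=1
  .##|.  b3=0 t=0,i=8
  .#.|#  b2=1 t=0,i=3
  ..#|.  b1=0 t=0,i=2
  ...|#  b0=1 t=0,i=5
  bits 00100101 = 37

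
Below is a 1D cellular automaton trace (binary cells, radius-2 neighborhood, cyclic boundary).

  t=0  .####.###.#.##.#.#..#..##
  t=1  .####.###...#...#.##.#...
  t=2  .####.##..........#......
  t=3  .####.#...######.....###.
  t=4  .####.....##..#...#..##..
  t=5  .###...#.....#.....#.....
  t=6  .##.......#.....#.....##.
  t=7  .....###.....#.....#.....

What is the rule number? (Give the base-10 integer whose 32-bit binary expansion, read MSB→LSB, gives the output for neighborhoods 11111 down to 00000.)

1623508609

  [31] ##### => .  t=3,i=12
  [30] ####. => #  t=0,i=3
  [29] ###.# => #  t=0,i=4
  [28] ###.. => .  t=1,i=8
  [27] ##.## => .  t=0,i=0
  [26] ##.#. => .  t=0,i=9
  [25] ##..# => .  t=3,i=24
  [24] ##... => .  t=1,i=9
  [23] #.### => #  t=0,i=1
  [22] #.##. => #  t=0,i=12
  [21] #.#.# => .  t=0,i=10
  [20] #.#.. => .  t=0,i=17
  [19] #..## => .  t=0,i=22
  [18] #..#. => #  t=0,i=19
  [17] #...# => .  t=1,i=10
  [16] #.... => .  t=1,i=23
  [15] .#### => #  t=0,i=2
  [14] .###. => #  t=0,i=7
  [13] .##.# => .  t=0,i=13
  [12] .##.. => .  t=2,i=7
  [11] .#.## => .  t=0,i=11
  [10] .#.#. => #  t=0,i=16
  [9] .#..# => #  t=0,i=18
  [8] .#... => .  t=1,i=13
  [7] ..### => #  t=1,i=1
  [6] ..##. => .  t=0,i=23
  [5] ..#.# => .  t=1,i=16
  [4] ..#.. => .  t=0,i=20
  [3] ...## => .  t=1,i=0
  [2] ...#. => .  t=1,i=11
  [1] ....# => .  t=1,i=24
  [0] ..... => #  t=2,i=10
  bits 01100000110001001100011010000001 = 1623508609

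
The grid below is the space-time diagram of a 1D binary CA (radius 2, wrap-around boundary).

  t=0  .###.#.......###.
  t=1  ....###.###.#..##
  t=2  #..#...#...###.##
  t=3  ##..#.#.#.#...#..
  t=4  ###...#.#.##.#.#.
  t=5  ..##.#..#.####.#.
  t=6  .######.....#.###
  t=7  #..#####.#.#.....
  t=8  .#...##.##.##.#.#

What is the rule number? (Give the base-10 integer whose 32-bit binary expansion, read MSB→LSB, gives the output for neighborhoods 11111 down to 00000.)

3748672333

  [31] ##### => #  t=6,i=3
  [30] ####. => #  t=5,i=12
  [29] ###.# => .  t=0,i=3
  [28] ###.. => #  t=0,i=15
  [27] ##.## => #  t=1,i=7
  [26] ##.#. => #  t=0,i=4
  [25] ##..# => #  t=0,i=16
  [24] ##... => #  t=1,i=0
  [23] #.### => .  t=1,i=8
  [22] #.##. => #  t=4,i=10
  [21] #.#.# => #  t=3,i=6
  [20] #.#.. => #  t=0,i=5
  [19] #..## => .  t=0,i=0
  [18] #..#. => .  t=2,i=2
  [17] #...# => .  t=2,i=5
  [16] #.... => .  t=0,i=7
  [15] .#### => .  t=5,i=11
  [14] .###. => .  t=0,i=2
  [13] .##.# => #  t=4,i=11
  [12] .##.. => #  t=1,i=16
  [11] .#.## => .  t=4,i=9
  [10] .#.#. => .  t=3,i=5
  [9] .#..# => #  t=1,i=13
  [8] .#... => #  t=0,i=6
  [7] ..### => .  t=0,i=1
  [6] ..##. => #  t=1,i=15
  [5] ..#.# => .  t=3,i=4
  [4] ..#.. => .  t=2,i=3
  [3] ...## => #  t=0,i=12
  [2] ...#. => #  t=2,i=6
  [1] ....# => .  t=0,i=11
  [0] ..... => #  t=0,i=8
  bits 11011111011100000011001101001101 = 3748672333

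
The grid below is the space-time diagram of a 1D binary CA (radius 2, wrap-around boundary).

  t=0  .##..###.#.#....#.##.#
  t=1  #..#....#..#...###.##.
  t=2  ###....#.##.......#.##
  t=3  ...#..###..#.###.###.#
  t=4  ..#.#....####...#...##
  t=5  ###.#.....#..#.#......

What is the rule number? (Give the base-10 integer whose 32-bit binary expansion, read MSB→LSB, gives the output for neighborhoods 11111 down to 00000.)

  [31] ##### => .  t=2,i=0
  [30] ####. => .  t=2,i=1
  [29] ###.# => .  t=0,i=7
  [28] ###.. => .  t=2,i=2
  [27] ##.## => #  t=1,i=18
  [26] ##.#. => #  t=0,i=8
  [25] ##..# => #  t=0,i=3
  [24] ##... => #  t=2,i=3
  [23] #.### => .  t=2,i=20
  [22] #.##. => .  t=0,i=1
  [21] #.#.# => .  t=0,i=9
  [20] #.#.. => #  t=0,i=11
  [19] #..## => .  t=0,i=4
  [18] #..#. => #  t=1,i=2
  [17] #...# => .  t=1,i=13
  [16] #.... => .  t=0,i=13
  [15] .#### => #  t=2,i=21
  [14] .###. => .  t=0,i=6
  [13] .##.# => #  t=0,i=19
  [12] .##.. => .  t=0,i=2
  [11] .#.## => #  t=0,i=0
  [10] .#.#. => .  t=0,i=10
  [9] .#..# => #  t=1,i=1
  [8] .#... => .  t=0,i=12
  [7] ..### => .  t=0,i=5
  [6] ..##. => .  t=4,i=20
  [5] ..#.# => #  t=0,i=16
  [4] ..#.. => .  t=1,i=3
  [3] ...## => .  t=1,i=14
  [2] ...#. => #  t=0,i=15
  [1] ....# => .  t=0,i=14
  [0] ..... => #  t=2,i=13
  bits 00001111000101001010101000100101 = 253012517

253012517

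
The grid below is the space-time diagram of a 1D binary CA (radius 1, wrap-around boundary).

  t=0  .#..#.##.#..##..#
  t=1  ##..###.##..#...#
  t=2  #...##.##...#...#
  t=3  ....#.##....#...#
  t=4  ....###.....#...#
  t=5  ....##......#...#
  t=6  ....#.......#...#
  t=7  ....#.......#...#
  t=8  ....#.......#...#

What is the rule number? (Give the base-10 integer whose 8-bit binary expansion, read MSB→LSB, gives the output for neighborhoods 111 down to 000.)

  ###|#  b7=1 t=1,i=0
  ##.|.  b6=0 t=0,i=7
  #.#|#  b5=1 t=0,i=0
  #..|.  b4=0 t=0,i=2
  .##|#  b3=1 t=0,i=6
  .#.|#  b2=1 t=0,i=1
  ..#|.  b1=0 t=0,i=3
  ...|.  b0=0 t=1,i=14
  bits 10101100 = 172

172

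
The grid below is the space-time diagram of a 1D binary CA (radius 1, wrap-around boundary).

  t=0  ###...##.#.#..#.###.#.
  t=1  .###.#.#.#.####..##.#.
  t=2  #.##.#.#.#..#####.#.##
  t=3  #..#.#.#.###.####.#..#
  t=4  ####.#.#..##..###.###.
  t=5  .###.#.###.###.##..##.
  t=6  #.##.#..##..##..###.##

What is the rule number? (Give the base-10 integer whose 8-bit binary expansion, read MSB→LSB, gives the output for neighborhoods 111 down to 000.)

214

  nb ###: next=#  (t=0,i=1, bit7=1)
  nb ##.: next=#  (t=0,i=2, bit6=1)
  nb #.#: next=.  (t=0,i=8, bit5=0)
  nb #..: next=#  (t=0,i=3, bit4=1)
  nb .##: next=.  (t=0,i=0, bit3=0)
  nb .#.: next=#  (t=0,i=9, bit2=1)
  nb ..#: next=#  (t=0,i=5, bit1=1)
  nb ...: next=.  (t=0,i=4, bit0=0)
  bits 11010110 = 214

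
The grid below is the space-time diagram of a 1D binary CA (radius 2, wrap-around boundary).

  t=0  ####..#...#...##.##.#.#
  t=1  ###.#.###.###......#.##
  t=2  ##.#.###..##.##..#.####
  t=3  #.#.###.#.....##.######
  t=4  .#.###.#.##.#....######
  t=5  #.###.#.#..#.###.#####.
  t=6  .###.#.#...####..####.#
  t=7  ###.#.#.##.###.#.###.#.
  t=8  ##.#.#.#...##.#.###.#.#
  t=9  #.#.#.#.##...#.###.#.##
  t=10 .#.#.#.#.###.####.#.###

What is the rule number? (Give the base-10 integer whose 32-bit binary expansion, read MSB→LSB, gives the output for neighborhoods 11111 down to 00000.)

  ##### -> #   bit 31 = 1  t=0,i=1
  ####. -> #   bit 30 = 1  t=0,i=2
  ###.# -> .   bit 29 = 0  t=1,i=2
  ###.. -> .   bit 28 = 0  t=0,i=3
  ##.## -> .   bit 27 = 0  t=0,i=16
  ##.#. -> #   bit 26 = 1  t=0,i=19
  ##..# -> #   bit 25 = 1  t=0,i=4
  ##... -> #   bit 24 = 1  t=1,i=13
  #.### -> #   bit 23 = 1  t=0,i=22
  #.##. -> .   bit 22 = 0  t=0,i=17
  #.#.# -> .   bit 21 = 0  t=0,i=20
  #.#.. -> .   bit 20 = 0  t=3,i=8
  #..## -> .   bit 19 = 0  t=2,i=9
  #..#. -> .   bit 18 = 0  t=0,i=5
  #...# -> #   bit 17 = 1  t=0,i=8
  #.... -> #   bit 16 = 1  t=1,i=14
  .#### -> #   bit 15 = 1  t=0,i=0
  .###. -> #   bit 14 = 1  t=1,i=7
  .##.# -> .   bit 13 = 0  t=0,i=15
  .##.. -> #   bit 12 = 1  t=2,i=14
  .#.## -> #   bit 11 = 1  t=0,i=21
  .#.#. -> #   bit 10 = 1  t=5,i=7
  .#..# -> .   bit 9 = 0  t=5,i=9
  .#... -> #   bit 8 = 1  t=0,i=7
  ..### -> #   bit 7 = 1  t=4,i=17
  ..##. -> .   bit 6 = 0  t=0,i=14
  ..#.# -> #   bit 5 = 1  t=1,i=19
  ..#.. -> #   bit 4 = 1  t=0,i=6
  ...## -> .   bit 3 = 0  t=0,i=13
  ...#. -> .   bit 2 = 0  t=0,i=9
  ....# -> #   bit 1 = 1  t=1,i=17
  ..... -> .   bit 0 = 0  t=1,i=15
  bits 11000111100000111101110110110010 = 3347307954

3347307954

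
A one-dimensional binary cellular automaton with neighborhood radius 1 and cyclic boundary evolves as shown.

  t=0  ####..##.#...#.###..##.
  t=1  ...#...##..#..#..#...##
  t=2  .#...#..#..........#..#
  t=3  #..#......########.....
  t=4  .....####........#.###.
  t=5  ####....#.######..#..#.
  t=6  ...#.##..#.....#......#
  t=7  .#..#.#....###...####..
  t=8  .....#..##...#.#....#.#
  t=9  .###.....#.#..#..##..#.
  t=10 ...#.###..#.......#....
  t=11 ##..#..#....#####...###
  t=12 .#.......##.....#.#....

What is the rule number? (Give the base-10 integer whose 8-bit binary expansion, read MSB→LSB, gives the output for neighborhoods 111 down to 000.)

  ###|.  b7=0 t=0,i=1
  ##.|#  b6=1 t=0,i=3
  #.#|#  b5=1 t=0,i=8
  #..|.  b4=0 t=0,i=4
  .##|.  b3=0 t=0,i=0
  .#.|.  b2=0 t=0,i=9
  ..#|.  b1=0 t=0,i=5
  ...|#  b0=1 t=0,i=11
  bits 01100001 = 97

97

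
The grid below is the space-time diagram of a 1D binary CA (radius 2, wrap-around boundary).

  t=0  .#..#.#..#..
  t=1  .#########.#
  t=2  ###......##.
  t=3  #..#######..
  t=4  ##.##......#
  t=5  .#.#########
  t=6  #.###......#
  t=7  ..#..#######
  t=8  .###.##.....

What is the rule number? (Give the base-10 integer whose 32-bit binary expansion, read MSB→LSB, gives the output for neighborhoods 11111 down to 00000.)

634887931

  #####|.  b31=0 t=1,i=3
  ####.|.  b30=0 t=1,i=8
  ###.#|#  b29=1 t=1,i=9
  ###..|.  b28=0 t=2,i=2
  ##.##|.  b27=0 t=2,i=11
  ##.#.|#  b26=1 t=1,i=10
  ##..#|.  b25=0 t=3,i=10
  ##...|#  b24=1 t=2,i=3
  #.###|#  b23=1 t=1,i=1
  #.##.|#  b22=1 t=4,i=3
  #.#.#|.  b21=0 t=1,i=11
  #.#..|#  b20=1 t=0,i=6
  #..##|.  b19=0 t=3,i=2
  #..#.|#  b18=1 t=0,i=3
  #...#|#  b17=1 t=0,i=11
  #....|#  b16=1 t=2,i=4
  .####|#  b15=1 t=1,i=2
  .###.|.  b14=0 t=2,i=1
  .##.#|.  b13=0 t=2,i=10
  .##..|#  b12=1 t=4,i=4
  .#.##|#  b11=1 t=1,i=0
  .#.#.|#  b10=1 t=0,i=5
  .#..#|#  b9=1 t=0,i=2
  .#...|.  b8=0 t=0,i=10
  ..###|#  b7=1 t=3,i=3
  ..##.|#  b6=1 t=2,i=9
  ..#.#|#  b5=1 t=0,i=4
  ..#..|#  b4=1 t=0,i=1
  ...##|#  b3=1 t=2,i=8
  ...#.|.  b2=0 t=0,i=0
  ....#|#  b1=1 t=2,i=7
  .....|#  b0=1 t=2,i=5
  bits 00100101110101111001111011111011 = 634887931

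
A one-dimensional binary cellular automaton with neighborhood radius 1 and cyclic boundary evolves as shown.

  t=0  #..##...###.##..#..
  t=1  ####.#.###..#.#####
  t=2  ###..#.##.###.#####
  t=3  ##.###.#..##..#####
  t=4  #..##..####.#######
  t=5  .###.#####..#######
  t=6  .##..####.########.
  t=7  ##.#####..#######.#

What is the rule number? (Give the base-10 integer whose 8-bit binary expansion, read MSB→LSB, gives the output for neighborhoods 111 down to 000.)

158

  ### -> #   bit 7 = 1  t=0,i=9
  ##. -> .   bit 6 = 0  t=0,i=4
  #.# -> .   bit 5 = 0  t=0,i=11
  #.. -> #   bit 4 = 1  t=0,i=1
  .## -> #   bit 3 = 1  t=0,i=3
  .#. -> #   bit 2 = 1  t=0,i=0
  ..# -> #   bit 1 = 1  t=0,i=2
  ... -> .   bit 0 = 0  t=0,i=6
  bits 10011110 = 158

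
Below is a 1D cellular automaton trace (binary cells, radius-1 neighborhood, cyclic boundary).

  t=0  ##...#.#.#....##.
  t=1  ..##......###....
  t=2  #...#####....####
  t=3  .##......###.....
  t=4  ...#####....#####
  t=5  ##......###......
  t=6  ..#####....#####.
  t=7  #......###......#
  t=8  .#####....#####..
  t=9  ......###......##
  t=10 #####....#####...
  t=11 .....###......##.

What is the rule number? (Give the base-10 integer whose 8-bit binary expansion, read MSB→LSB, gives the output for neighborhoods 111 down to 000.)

  nb ###: next=.  (t=1,i=11, bit7=0)
  nb ##.: next=.  (t=0,i=1, bit6=0)
  nb #.#: next=.  (t=0,i=6, bit5=0)
  nb #..: next=#  (t=0,i=2, bit4=1)
  nb .##: next=.  (t=0,i=0, bit3=0)
  nb .#.: next=.  (t=0,i=5, bit2=0)
  nb ..#: next=.  (t=0,i=4, bit1=0)
  nb ...: next=#  (t=0,i=3, bit0=1)
  bits 00010001 = 17

17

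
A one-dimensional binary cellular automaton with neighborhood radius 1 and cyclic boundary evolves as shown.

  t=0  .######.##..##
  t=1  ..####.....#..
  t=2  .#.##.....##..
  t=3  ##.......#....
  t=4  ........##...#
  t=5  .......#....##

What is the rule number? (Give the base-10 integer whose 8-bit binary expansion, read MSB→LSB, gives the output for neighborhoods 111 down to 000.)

  nb ###: next=#  (t=0,i=2, bit7=1)
  nb ##.: next=.  (t=0,i=6, bit6=0)
  nb #.#: next=.  (t=0,i=0, bit5=0)
  nb #..: next=.  (t=0,i=10, bit4=0)
  nb .##: next=.  (t=0,i=1, bit3=0)
  nb .#.: next=#  (t=1,i=11, bit2=1)
  nb ..#: next=#  (t=0,i=11, bit1=1)
  nb ...: next=.  (t=1,i=0, bit0=0)
  bits 10000110 = 134

134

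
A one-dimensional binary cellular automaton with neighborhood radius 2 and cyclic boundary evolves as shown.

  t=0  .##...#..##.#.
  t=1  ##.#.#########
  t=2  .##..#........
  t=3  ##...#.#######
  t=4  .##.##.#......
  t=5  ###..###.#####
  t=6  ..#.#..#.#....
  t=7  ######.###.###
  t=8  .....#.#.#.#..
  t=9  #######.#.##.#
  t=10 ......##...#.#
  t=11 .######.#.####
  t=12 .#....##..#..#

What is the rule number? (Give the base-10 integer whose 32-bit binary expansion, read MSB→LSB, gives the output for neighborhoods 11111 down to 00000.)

899229311

  nb #####: next=.  (t=1,i=7, bit31=0)
  nb ####.: next=.  (t=1,i=0, bit30=0)
  nb ###.#: next=#  (t=1,i=1, bit29=1)
  nb ###..: next=#  (t=3,i=1, bit28=1)
  nb ##.##: next=.  (t=4,i=3, bit27=0)
  nb ##.#.: next=#  (t=0,i=11, bit26=1)
  nb ##..#: next=.  (t=2,i=3, bit25=0)
  nb ##...: next=#  (t=0,i=3, bit24=1)
  nb #.###: next=#  (t=1,i=5, bit23=1)
  nb #.##.: next=.  (t=4,i=4, bit22=0)
  nb #.#.#: next=.  (t=1,i=3, bit21=0)
  nb #.#..: next=#  (t=0,i=12, bit20=1)
  nb #..##: next=#  (t=0,i=0, bit19=1)
  nb #..#.: next=.  (t=2,i=4, bit18=0)
  nb #...#: next=.  (t=0,i=4, bit17=0)
  nb #....: next=#  (t=2,i=7, bit16=1)
  nb .####: next=.  (t=1,i=6, bit15=0)
  nb .###.: next=.  (t=5,i=6, bit14=0)
  nb .##.#: next=#  (t=0,i=10, bit13=1)
  nb .##..: next=.  (t=0,i=2, bit12=0)
  nb .#.##: next=.  (t=1,i=4, bit11=0)
  nb .#.#.: next=#  (t=6,i=3, bit10=1)
  nb .#..#: next=#  (t=0,i=7, bit9=1)
  nb .#...: next=.  (t=2,i=6, bit8=0)
  nb ..###: next=.  (t=5,i=5, bit7=0)
  nb ..##.: next=#  (t=0,i=1, bit6=1)
  nb ..#.#: next=#  (t=3,i=5, bit5=1)
  nb ..#..: next=#  (t=0,i=6, bit4=1)
  nb ...##: next=#  (t=2,i=0, bit3=1)
  nb ...#.: next=#  (t=0,i=5, bit2=1)
  nb ....#: next=#  (t=2,i=13, bit1=1)
  nb .....: next=#  (t=2,i=8, bit0=1)
  bits 00110101100110010010011001111111 = 899229311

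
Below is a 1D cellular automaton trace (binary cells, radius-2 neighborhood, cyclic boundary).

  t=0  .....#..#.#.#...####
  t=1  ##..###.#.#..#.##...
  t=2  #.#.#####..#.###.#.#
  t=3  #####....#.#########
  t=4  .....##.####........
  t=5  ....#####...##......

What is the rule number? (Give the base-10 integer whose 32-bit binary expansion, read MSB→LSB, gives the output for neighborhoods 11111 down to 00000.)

  #####|.  b31=0 t=2,i=6
  ####.|.  b30=0 t=0,i=18
  ###.#|#  b29=1 t=1,i=6
  ###..|.  b28=0 t=0,i=19
  ##.##|#  b27=1 t=4,i=7
  ##.#.|#  b26=1 t=1,i=7
  ##..#|#  b25=1 t=1,i=2
  ##...|#  b24=1 t=0,i=0
  #.###|#  b23=1 t=2,i=4
  #.##.|#  b22=1 t=1,i=15
  #.#.#|#  b21=1 t=0,i=10
  #.#..|.  b20=0 t=0,i=12
  #..##|.  b19=0 t=1,i=3
  #..#.|.  b18=0 t=0,i=7
  #...#|.  b17=0 t=0,i=14
  #....|#  b16=1 t=0,i=1
  .####|.  b15=0 t=0,i=17
  .###.|#  b14=1 t=1,i=5
  .##.#|#  b13=1 t=2,i=0
  .##..|.  b12=0 t=1,i=1
  .#.##|#  b11=1 t=1,i=14
  .#.#.|.  b10=0 t=0,i=9
  .#..#|#  b9=1 t=0,i=6
  .#...|#  b8=1 t=0,i=13
  ..###|#  b7=1 t=0,i=16
  ..##.|#  b6=1 t=1,i=0
  ..#.#|#  b5=1 t=0,i=8
  ..#..|#  b4=1 t=0,i=5
  ...##|#  b3=1 t=0,i=15
  ...#.|#  b2=1 t=0,i=4
  ....#|.  b1=0 t=0,i=3
  .....|.  b0=0 t=0,i=2
  bits 00101111111000010110101111111100 = 803302396

803302396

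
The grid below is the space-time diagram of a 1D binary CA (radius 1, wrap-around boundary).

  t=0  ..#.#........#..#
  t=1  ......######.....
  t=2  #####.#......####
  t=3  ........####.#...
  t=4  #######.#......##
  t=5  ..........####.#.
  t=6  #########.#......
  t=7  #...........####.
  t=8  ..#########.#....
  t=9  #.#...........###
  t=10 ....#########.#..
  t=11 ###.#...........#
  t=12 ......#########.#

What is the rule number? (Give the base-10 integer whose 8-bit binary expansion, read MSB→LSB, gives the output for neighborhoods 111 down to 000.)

9

  ###|.  b7=0 t=1,i=7
  ##.|.  b6=0 t=1,i=11
  #.#|.  b5=0 t=0,i=3
  #..|.  b4=0 t=0,i=0
  .##|#  b3=1 t=1,i=6
  .#.|.  b2=0 t=0,i=2
  ..#|.  b1=0 t=0,i=1
  ...|#  b0=1 t=0,i=6
  bits 00001001 = 9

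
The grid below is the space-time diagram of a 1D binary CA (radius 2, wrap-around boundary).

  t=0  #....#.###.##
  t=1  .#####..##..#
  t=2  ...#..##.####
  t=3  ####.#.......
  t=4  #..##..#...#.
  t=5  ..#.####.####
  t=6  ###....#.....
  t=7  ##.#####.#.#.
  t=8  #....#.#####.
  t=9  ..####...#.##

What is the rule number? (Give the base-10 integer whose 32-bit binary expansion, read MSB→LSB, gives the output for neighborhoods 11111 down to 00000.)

2809091254

  ##### -> #   bit 31 = 1  t=1,i=3
  ####. -> .   bit 30 = 0  t=1,i=4
  ###.# -> #   bit 29 = 1  t=0,i=9
  ###.. -> .   bit 28 = 0  t=0,i=0
  ##.## -> .   bit 27 = 0  t=0,i=10
  ##.#. -> #   bit 26 = 1  t=3,i=4
  ##..# -> #   bit 25 = 1  t=1,i=6
  ##... -> #   bit 24 = 1  t=0,i=1
  #.### -> .   bit 23 = 0  t=0,i=7
  #.##. -> #   bit 22 = 1  t=7,i=0
  #.#.# -> #   bit 21 = 1  t=7,i=9
  #.#.. -> .   bit 20 = 0  t=3,i=5
  #..## -> #   bit 19 = 1  t=1,i=7
  #..#. -> #   bit 18 = 1  t=1,i=11
  #...# -> #   bit 17 = 1  t=2,i=1
  #.... -> #   bit 16 = 1  t=0,i=2
  .#### -> .   bit 15 = 0  t=1,i=2
  .###. -> #   bit 14 = 1  t=0,i=8
  .##.# -> .   bit 13 = 0  t=2,i=7
  .##.. -> #   bit 12 = 1  t=1,i=9
  .#.## -> .   bit 11 = 0  t=0,i=6
  .#.#. -> #   bit 10 = 1  t=4,i=12
  .#..# -> .   bit 9 = 0  t=2,i=4
  .#... -> .   bit 8 = 0  t=3,i=6
  ..### -> #   bit 7 = 1  t=3,i=0
  ..##. -> .   bit 6 = 0  t=1,i=8
  ..#.# -> #   bit 5 = 1  t=0,i=5
  ..#.. -> #   bit 4 = 1  t=2,i=3
  ...## -> .   bit 3 = 0  t=3,i=12
  ...#. -> #   bit 2 = 1  t=0,i=4
  ....# -> #   bit 1 = 1  t=0,i=3
  ..... -> .   bit 0 = 0  t=3,i=8
  bits 10100111011011110101010010110110 = 2809091254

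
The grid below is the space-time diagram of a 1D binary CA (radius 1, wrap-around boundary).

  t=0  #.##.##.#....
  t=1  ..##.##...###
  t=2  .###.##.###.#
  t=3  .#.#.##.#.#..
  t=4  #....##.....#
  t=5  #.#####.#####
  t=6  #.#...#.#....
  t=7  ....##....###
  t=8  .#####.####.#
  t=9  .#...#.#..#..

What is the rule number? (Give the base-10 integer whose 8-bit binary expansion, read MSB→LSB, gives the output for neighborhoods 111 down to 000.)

75

  ###|.  b7=0 t=1,i=11
  ##.|#  b6=1 t=0,i=3
  #.#|.  b5=0 t=0,i=1
  #..|.  b4=0 t=0,i=9
  .##|#  b3=1 t=0,i=2
  .#.|.  b2=0 t=0,i=0
  ..#|#  b1=1 t=0,i=12
  ...|#  b0=1 t=0,i=10
  bits 01001011 = 75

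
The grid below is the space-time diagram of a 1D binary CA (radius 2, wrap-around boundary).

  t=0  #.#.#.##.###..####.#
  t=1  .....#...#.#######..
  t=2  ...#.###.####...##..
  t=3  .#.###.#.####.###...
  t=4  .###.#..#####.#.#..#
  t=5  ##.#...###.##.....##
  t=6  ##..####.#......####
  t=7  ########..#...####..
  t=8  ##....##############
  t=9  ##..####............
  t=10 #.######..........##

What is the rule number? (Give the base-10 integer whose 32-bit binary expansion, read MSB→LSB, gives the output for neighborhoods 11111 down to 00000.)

  ##### -> .   bit 31 = 0  t=1,i=13
  ####. -> #   bit 30 = 1  t=0,i=16
  ###.# -> #   bit 29 = 1  t=0,i=17
  ###.. -> #   bit 28 = 1  t=0,i=11
  ##.## -> .   bit 27 = 0  t=0,i=8
  ##.#. -> .   bit 26 = 0  t=0,i=1
  ##..# -> #   bit 25 = 1  t=0,i=12
  ##... -> .   bit 24 = 0  t=1,i=18
  #.### -> #   bit 23 = 1  t=0,i=9
  #.##. -> .   bit 22 = 0  t=0,i=6
  #.#.# -> .   bit 21 = 0  t=0,i=2
  #.#.. -> .   bit 20 = 0  t=4,i=5
  #..## -> #   bit 19 = 1  t=0,i=13
  #..#. -> #   bit 18 = 1  t=4,i=18
  #...# -> #   bit 17 = 1  t=1,i=7
  #.... -> .   bit 16 = 0  t=1,i=19
  .#### -> #   bit 15 = 1  t=0,i=15
  .###. -> .   bit 14 = 0  t=0,i=10
  .##.# -> .   bit 13 = 0  t=0,i=0
  .##.. -> .   bit 12 = 0  t=2,i=17
  .#.## -> #   bit 11 = 1  t=0,i=5
  .#.#. -> .   bit 10 = 0  t=0,i=3
  .#..# -> .   bit 9 = 0  t=4,i=6
  .#... -> #   bit 8 = 1  t=1,i=6
  ..### -> #   bit 7 = 1  t=0,i=14
  ..##. -> #   bit 6 = 1  t=2,i=16
  ..#.# -> #   bit 5 = 1  t=1,i=9
  ..#.. -> #   bit 4 = 1  t=1,i=5
  ...## -> #   bit 3 = 1  t=2,i=15
  ...#. -> .   bit 2 = 0  t=1,i=4
  ....# -> #   bit 1 = 1  t=1,i=3
  ..... -> .   bit 0 = 0  t=1,i=0
  bits 01110010100011101000100111111010 = 1921944058

1921944058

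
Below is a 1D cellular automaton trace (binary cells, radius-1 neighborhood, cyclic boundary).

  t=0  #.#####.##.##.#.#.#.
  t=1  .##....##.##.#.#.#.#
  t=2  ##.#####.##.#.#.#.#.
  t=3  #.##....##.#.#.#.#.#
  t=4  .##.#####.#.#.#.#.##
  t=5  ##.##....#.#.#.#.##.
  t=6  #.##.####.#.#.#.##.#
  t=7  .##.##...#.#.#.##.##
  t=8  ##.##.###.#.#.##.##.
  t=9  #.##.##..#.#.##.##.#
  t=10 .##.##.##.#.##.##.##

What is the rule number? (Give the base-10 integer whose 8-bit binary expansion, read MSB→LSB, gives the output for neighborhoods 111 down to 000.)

59

  [7] ### => .  t=0,i=3
  [6] ##. => .  t=0,i=6
  [5] #.# => #  t=0,i=1
  [4] #.. => #  t=1,i=3
  [3] .## => #  t=0,i=2
  [2] .#. => .  t=0,i=0
  [1] ..# => #  t=1,i=6
  [0] ... => #  t=1,i=4
  bits 00111011 = 59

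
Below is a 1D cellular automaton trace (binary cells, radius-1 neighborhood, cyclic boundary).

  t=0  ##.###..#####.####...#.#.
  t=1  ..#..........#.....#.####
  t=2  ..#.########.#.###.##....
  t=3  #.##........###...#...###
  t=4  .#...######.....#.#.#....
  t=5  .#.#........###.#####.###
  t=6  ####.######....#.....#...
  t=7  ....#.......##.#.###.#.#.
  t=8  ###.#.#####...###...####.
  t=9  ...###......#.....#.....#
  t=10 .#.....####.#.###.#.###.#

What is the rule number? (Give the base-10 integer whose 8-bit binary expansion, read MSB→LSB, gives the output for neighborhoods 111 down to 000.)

37

  ### -> .   bit 7 = 0  t=0,i=4
  ##. -> .   bit 6 = 0  t=0,i=1
  #.# -> #   bit 5 = 1  t=0,i=2
  #.. -> .   bit 4 = 0  t=0,i=6
  .## -> .   bit 3 = 0  t=0,i=0
  .#. -> #   bit 2 = 1  t=0,i=21
  ..# -> .   bit 1 = 0  t=0,i=7
  ... -> #   bit 0 = 1  t=0,i=19
  bits 00100101 = 37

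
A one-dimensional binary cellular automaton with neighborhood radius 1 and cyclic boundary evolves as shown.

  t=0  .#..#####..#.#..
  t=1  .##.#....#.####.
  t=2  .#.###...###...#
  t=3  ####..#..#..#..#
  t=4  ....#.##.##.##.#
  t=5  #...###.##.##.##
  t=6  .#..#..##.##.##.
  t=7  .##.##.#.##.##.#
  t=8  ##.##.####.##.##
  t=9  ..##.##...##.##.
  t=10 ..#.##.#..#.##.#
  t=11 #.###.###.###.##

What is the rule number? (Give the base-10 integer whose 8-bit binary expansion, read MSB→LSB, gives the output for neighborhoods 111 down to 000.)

  ###|.  b7=0 t=0,i=5
  ##.|.  b6=0 t=0,i=8
  #.#|#  b5=1 t=0,i=12
  #..|#  b4=1 t=0,i=2
  .##|#  b3=1 t=0,i=4
  .#.|#  b2=1 t=0,i=1
  ..#|.  b1=0 t=0,i=0
  ...|.  b0=0 t=0,i=15
  bits 00111100 = 60

60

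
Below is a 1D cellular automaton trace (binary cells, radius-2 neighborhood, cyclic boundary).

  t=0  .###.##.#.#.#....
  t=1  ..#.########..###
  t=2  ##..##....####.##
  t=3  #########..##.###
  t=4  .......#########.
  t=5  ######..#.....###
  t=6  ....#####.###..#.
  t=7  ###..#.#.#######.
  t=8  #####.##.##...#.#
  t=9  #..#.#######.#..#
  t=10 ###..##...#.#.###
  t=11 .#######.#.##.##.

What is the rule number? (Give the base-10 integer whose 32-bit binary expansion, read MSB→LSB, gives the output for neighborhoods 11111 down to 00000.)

1609430615

  nb #####: next=.  (t=1,i=6, bit31=0)
  nb ####.: next=#  (t=1,i=10, bit30=1)
  nb ###.#: next=.  (t=0,i=3, bit29=0)
  nb ###..: next=#  (t=1,i=11, bit28=1)
  nb ##.##: next=#  (t=0,i=4, bit27=1)
  nb ##.#.: next=#  (t=0,i=7, bit26=1)
  nb ##..#: next=#  (t=1,i=0, bit25=1)
  nb ##...: next=#  (t=2,i=6, bit24=1)
  nb #.###: next=#  (t=1,i=4, bit23=1)
  nb #.##.: next=#  (t=0,i=5, bit22=1)
  nb #.#.#: next=#  (t=0,i=8, bit21=1)
  nb #.#..: next=.  (t=0,i=12, bit20=0)
  nb #..##: next=#  (t=1,i=13, bit19=1)
  nb #..#.: next=#  (t=1,i=1, bit18=1)
  nb #...#: next=.  (t=8,i=12, bit17=0)
  nb #....: next=#  (t=0,i=14, bit16=1)
  nb .####: next=#  (t=1,i=5, bit15=1)
  nb .###.: next=#  (t=0,i=2, bit14=1)
  nb .##.#: next=#  (t=0,i=6, bit13=1)
  nb .##..: next=#  (t=2,i=5, bit12=1)
  nb .#.##: next=.  (t=1,i=3, bit11=0)
  nb .#.#.: next=#  (t=0,i=9, bit10=1)
  nb .#..#: next=#  (t=9,i=14, bit9=1)
  nb .#...: next=.  (t=0,i=13, bit8=0)
  nb ..###: next=.  (t=0,i=1, bit7=0)
  nb ..##.: next=#  (t=2,i=4, bit6=1)
  nb ..#.#: next=.  (t=1,i=2, bit5=0)
  nb ..#..: next=#  (t=5,i=8, bit4=1)
  nb ...##: next=.  (t=0,i=0, bit3=0)
  nb ...#.: next=#  (t=8,i=13, bit2=1)
  nb ....#: next=#  (t=0,i=16, bit1=1)
  nb .....: next=#  (t=0,i=15, bit0=1)
  bits 01011111111011011111011001010111 = 1609430615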